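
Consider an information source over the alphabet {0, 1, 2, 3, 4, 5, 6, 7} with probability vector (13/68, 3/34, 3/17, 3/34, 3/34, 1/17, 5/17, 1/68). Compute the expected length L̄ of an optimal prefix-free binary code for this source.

Repeatedly combine the two least-probable nodes; the expected code length is the sum of the merged weights.
merge 1/68 + 1/17 → 5/68
merge 5/68 + 3/34 → 11/68
merge 3/34 + 3/34 → 3/17
merge 11/68 + 3/17 → 23/68
merge 3/17 + 13/68 → 25/68
merge 5/17 + 23/68 → 43/68
merge 25/68 + 43/68 → 1
L = 5/68 + 11/68 + 3/17 + 23/68 + 25/68 + 43/68 + 1 = 11/4 = 2.75 bits/symbol.

2.75 bits/symbol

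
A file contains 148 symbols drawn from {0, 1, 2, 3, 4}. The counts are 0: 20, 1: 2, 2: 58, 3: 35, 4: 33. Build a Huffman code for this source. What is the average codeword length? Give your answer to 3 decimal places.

2.128 bits/symbol

Probabilities are the counts divided by 148.
Repeatedly combine the two least-probable nodes; the expected code length is the sum of the merged weights.
merge 1/74 + 5/37 → 11/74
merge 11/74 + 33/148 → 55/148
merge 35/148 + 55/148 → 45/74
merge 29/74 + 45/74 → 1
L = 11/74 + 55/148 + 45/74 + 1 = 315/148 ≈ 2.128 bits/symbol.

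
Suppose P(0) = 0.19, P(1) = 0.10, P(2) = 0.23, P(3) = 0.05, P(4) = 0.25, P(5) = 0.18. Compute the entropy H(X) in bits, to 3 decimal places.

2.436 bits

H = −Σ pᵢ log₂ pᵢ.
−0.19·log₂(0.19) = 0.4552
−0.10·log₂(0.10) = 0.3322
−0.23·log₂(0.23) = 0.4877
−0.05·log₂(0.05) = 0.2161
−0.25·log₂(0.25) = 0.5000
−0.18·log₂(0.18) = 0.4453
Sum ≈ 2.4365 → 2.436 bits.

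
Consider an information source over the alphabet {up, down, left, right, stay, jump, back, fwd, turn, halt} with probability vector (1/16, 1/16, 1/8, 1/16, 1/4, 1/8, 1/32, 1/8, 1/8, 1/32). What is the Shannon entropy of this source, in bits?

3.0625 bits

Each probability is a power of 1/2, so log₂(1/p) is an integer.
H = Σ p·log₂(1/p) = 1/16·4 + 1/16·4 + 1/8·3 + 1/16·4 + 1/4·2 + 1/8·3 + 1/32·5 + 1/8·3 + 1/8·3 + 1/32·5 = 3.0625 bits.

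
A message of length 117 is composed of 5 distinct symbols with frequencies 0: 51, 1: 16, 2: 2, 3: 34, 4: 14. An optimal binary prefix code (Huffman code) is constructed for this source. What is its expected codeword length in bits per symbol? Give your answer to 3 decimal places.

1.974 bits/symbol

Probabilities are the counts divided by 117.
Repeatedly combine the two least-probable nodes; the expected code length is the sum of the merged weights.
merge 2/117 + 14/117 → 16/117
merge 16/117 + 16/117 → 32/117
merge 32/117 + 34/117 → 22/39
merge 17/39 + 22/39 → 1
L = 16/117 + 32/117 + 22/39 + 1 = 77/39 ≈ 1.974 bits/symbol.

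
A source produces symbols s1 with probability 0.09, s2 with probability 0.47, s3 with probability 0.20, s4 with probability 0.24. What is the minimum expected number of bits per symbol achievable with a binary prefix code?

1.82 bits/symbol

Repeatedly combine the two least-probable nodes; the expected code length is the sum of the merged weights.
merge 9/100 + 1/5 → 29/100
merge 6/25 + 29/100 → 53/100
merge 47/100 + 53/100 → 1
L = 29/100 + 53/100 + 1 = 91/50 = 1.82 bits/symbol.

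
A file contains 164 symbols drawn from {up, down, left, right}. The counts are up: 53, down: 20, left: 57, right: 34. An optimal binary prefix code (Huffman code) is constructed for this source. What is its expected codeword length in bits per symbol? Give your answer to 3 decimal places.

Probabilities are the counts divided by 164.
Repeatedly combine the two least-probable nodes; the expected code length is the sum of the merged weights.
merge 5/41 + 17/82 → 27/82
merge 53/164 + 27/82 → 107/164
merge 57/164 + 107/164 → 1
L = 27/82 + 107/164 + 1 = 325/164 ≈ 1.982 bits/symbol.

1.982 bits/symbol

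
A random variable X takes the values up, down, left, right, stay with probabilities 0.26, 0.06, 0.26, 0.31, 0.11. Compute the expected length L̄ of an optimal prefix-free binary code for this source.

2.17 bits/symbol

Repeatedly combine the two least-probable nodes; the expected code length is the sum of the merged weights.
merge 3/50 + 11/100 → 17/100
merge 17/100 + 13/50 → 43/100
merge 13/50 + 31/100 → 57/100
merge 43/100 + 57/100 → 1
L = 17/100 + 43/100 + 57/100 + 1 = 217/100 = 2.17 bits/symbol.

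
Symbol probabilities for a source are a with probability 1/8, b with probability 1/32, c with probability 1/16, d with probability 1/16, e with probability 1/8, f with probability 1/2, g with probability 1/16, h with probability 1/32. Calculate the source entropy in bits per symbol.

2.3125 bits

Each probability is a power of 1/2, so log₂(1/p) is an integer.
H = Σ p·log₂(1/p) = 1/8·3 + 1/32·5 + 1/16·4 + 1/16·4 + 1/8·3 + 1/2·1 + 1/16·4 + 1/32·5 = 2.3125 bits.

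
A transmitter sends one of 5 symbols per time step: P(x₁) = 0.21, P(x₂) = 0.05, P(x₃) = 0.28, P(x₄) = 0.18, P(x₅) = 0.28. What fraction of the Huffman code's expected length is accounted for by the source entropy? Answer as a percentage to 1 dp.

97.0%

Entropy H = −Σ p log₂ p ≈ 2.1627 bits.
Huffman merges: 1/20+9/50→23/100; 21/100+23/100→11/25; 7/25+7/25→14/25; 11/25+14/25→1. L = 223/100 ≈ 2.2300.
Efficiency = H/L = 2.1627/2.2300 = 97.0%.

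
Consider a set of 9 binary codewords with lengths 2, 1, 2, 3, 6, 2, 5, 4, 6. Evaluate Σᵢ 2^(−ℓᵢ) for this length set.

1.5

With common denominator 2^6 = 64: Σ 2^(−ℓᵢ) = 16/64 + 32/64 + 16/64 + 8/64 + 1/64 + 16/64 + 2/64 + 4/64 + 1/64 = 96/64 = 1.5.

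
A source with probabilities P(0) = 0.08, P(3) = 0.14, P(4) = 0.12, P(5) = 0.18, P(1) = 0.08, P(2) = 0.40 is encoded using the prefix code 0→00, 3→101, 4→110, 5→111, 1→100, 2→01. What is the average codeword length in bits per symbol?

L̄ = Σ pᵢ·ℓᵢ = 0.08·2 + 0.14·3 + 0.12·3 + 0.18·3 + 0.08·3 + 0.40·2 = 2.52 bits/symbol.

2.52 bits/symbol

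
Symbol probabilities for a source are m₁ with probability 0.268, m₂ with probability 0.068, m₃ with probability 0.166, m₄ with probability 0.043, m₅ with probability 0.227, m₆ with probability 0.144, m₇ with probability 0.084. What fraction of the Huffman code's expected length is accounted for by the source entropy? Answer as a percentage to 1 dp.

98.9%

Entropy H = −Σ p log₂ p ≈ 2.5865 bits.
Huffman merges: 43/1000+17/250→111/1000; 21/250+111/1000→39/200; 18/125+83/500→31/100; 39/200+227/1000→211/500; 67/250+31/100→289/500; 211/500+289/500→1. L = 327/125 ≈ 2.6160.
Efficiency = H/L = 2.5865/2.6160 = 98.9%.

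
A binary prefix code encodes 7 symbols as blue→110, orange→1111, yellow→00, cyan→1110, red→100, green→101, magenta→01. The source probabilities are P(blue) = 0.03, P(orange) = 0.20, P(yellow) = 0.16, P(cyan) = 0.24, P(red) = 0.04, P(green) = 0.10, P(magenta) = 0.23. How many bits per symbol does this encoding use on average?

3.05 bits/symbol

L̄ = Σ pᵢ·ℓᵢ = 0.03·3 + 0.20·4 + 0.16·2 + 0.24·4 + 0.04·3 + 0.10·3 + 0.23·2 = 3.05 bits/symbol.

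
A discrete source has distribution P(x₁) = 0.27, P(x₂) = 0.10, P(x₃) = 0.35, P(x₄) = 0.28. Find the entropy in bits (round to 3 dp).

1.887 bits

H = −Σ pᵢ log₂ pᵢ.
−0.27·log₂(0.27) = 0.5100
−0.10·log₂(0.10) = 0.3322
−0.35·log₂(0.35) = 0.5301
−0.28·log₂(0.28) = 0.5142
Sum ≈ 1.8865 → 1.887 bits.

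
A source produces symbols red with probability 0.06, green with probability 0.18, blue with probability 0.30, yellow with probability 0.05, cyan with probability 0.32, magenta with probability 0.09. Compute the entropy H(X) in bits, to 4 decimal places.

2.2647 bits

H = −Σ pᵢ log₂ pᵢ.
−0.06·log₂(0.06) = 0.2435
−0.18·log₂(0.18) = 0.4453
−0.30·log₂(0.30) = 0.5211
−0.05·log₂(0.05) = 0.2161
−0.32·log₂(0.32) = 0.5260
−0.09·log₂(0.09) = 0.3127
Sum ≈ 2.2647 → 2.2647 bits.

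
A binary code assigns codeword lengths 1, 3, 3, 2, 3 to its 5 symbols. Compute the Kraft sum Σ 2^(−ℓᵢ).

With common denominator 2^3 = 8: Σ 2^(−ℓᵢ) = 4/8 + 1/8 + 1/8 + 2/8 + 1/8 = 9/8 = 1.125.

1.125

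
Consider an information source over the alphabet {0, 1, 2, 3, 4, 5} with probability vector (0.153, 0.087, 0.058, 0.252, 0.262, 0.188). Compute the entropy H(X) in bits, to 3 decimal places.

H = −Σ pᵢ log₂ pᵢ.
−0.153·log₂(0.153) = 0.4144
−0.087·log₂(0.087) = 0.3065
−0.058·log₂(0.058) = 0.2383
−0.252·log₂(0.252) = 0.5011
−0.262·log₂(0.262) = 0.5063
−0.188·log₂(0.188) = 0.4533
Sum ≈ 2.4198 → 2.420 bits.

2.420 bits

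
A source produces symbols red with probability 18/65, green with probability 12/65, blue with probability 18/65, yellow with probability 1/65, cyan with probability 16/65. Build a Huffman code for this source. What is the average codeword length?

Repeatedly combine the two least-probable nodes; the expected code length is the sum of the merged weights.
merge 1/65 + 12/65 → 1/5
merge 1/5 + 16/65 → 29/65
merge 18/65 + 18/65 → 36/65
merge 29/65 + 36/65 → 1
L = 1/5 + 29/65 + 36/65 + 1 = 11/5 = 2.2 bits/symbol.

2.2 bits/symbol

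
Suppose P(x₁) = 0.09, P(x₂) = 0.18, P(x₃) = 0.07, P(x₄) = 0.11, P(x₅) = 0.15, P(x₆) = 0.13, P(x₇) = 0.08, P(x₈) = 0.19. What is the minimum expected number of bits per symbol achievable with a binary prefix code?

Repeatedly combine the two least-probable nodes; the expected code length is the sum of the merged weights.
merge 7/100 + 2/25 → 3/20
merge 9/100 + 11/100 → 1/5
merge 13/100 + 3/20 → 7/25
merge 3/20 + 9/50 → 33/100
merge 19/100 + 1/5 → 39/100
merge 7/25 + 33/100 → 61/100
merge 39/100 + 61/100 → 1
L = 3/20 + 1/5 + 7/25 + 33/100 + 39/100 + 61/100 + 1 = 74/25 = 2.96 bits/symbol.

2.96 bits/symbol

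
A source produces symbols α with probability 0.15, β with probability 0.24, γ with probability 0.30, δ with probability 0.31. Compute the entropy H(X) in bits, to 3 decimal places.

H = −Σ pᵢ log₂ pᵢ.
−0.15·log₂(0.15) = 0.4105
−0.24·log₂(0.24) = 0.4941
−0.30·log₂(0.30) = 0.5211
−0.31·log₂(0.31) = 0.5238
Sum ≈ 1.9496 → 1.950 bits.

1.950 bits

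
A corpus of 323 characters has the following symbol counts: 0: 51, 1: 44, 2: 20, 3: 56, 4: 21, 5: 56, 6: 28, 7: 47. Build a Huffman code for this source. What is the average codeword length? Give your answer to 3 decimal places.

2.954 bits/symbol

Probabilities are the counts divided by 323.
Repeatedly combine the two least-probable nodes; the expected code length is the sum of the merged weights.
merge 20/323 + 21/323 → 41/323
merge 28/323 + 41/323 → 69/323
merge 44/323 + 47/323 → 91/323
merge 3/19 + 56/323 → 107/323
merge 56/323 + 69/323 → 125/323
merge 91/323 + 107/323 → 198/323
merge 125/323 + 198/323 → 1
L = 41/323 + 69/323 + 91/323 + 107/323 + 125/323 + 198/323 + 1 = 954/323 ≈ 2.954 bits/symbol.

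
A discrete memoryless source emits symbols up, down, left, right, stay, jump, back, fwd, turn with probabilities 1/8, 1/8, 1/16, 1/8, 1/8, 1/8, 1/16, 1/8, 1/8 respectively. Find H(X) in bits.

3.125 bits

Each probability is a power of 1/2, so log₂(1/p) is an integer.
H = Σ p·log₂(1/p) = 1/8·3 + 1/8·3 + 1/16·4 + 1/8·3 + 1/8·3 + 1/8·3 + 1/16·4 + 1/8·3 + 1/8·3 = 3.125 bits.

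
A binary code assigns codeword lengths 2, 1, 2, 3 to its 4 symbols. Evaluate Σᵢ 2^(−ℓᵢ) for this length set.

With common denominator 2^3 = 8: Σ 2^(−ℓᵢ) = 2/8 + 4/8 + 2/8 + 1/8 = 9/8 = 1.125.

1.125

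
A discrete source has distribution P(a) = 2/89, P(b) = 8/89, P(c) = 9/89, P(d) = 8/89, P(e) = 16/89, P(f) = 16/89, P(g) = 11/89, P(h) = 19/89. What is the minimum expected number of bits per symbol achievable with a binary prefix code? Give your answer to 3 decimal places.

Repeatedly combine the two least-probable nodes; the expected code length is the sum of the merged weights.
merge 2/89 + 8/89 → 10/89
merge 8/89 + 9/89 → 17/89
merge 10/89 + 11/89 → 21/89
merge 16/89 + 16/89 → 32/89
merge 17/89 + 19/89 → 36/89
merge 21/89 + 32/89 → 53/89
merge 36/89 + 53/89 → 1
L = 10/89 + 17/89 + 21/89 + 32/89 + 36/89 + 53/89 + 1 = 258/89 ≈ 2.899 bits/symbol.

2.899 bits/symbol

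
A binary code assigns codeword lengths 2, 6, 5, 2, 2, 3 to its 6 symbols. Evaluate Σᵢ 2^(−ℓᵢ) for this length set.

0.921875

With common denominator 2^6 = 64: Σ 2^(−ℓᵢ) = 16/64 + 1/64 + 2/64 + 16/64 + 16/64 + 8/64 = 59/64 = 0.921875.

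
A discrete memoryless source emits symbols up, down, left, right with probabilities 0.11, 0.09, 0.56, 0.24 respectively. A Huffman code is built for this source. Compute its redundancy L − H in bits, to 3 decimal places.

0.014 bits

Entropy H = −Σ p log₂ p ≈ 1.6255 bits.
Huffman merges: 9/100+11/100→1/5; 1/5+6/25→11/25; 11/25+14/25→1. L = 41/25 ≈ 1.6400.
L − H = 1.6400 − 1.6255 = 0.014 bits.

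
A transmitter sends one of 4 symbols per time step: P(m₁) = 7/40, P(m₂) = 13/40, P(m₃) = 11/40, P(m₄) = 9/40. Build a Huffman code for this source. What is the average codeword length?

2 bits/symbol

Repeatedly combine the two least-probable nodes; the expected code length is the sum of the merged weights.
merge 7/40 + 9/40 → 2/5
merge 11/40 + 13/40 → 3/5
merge 2/5 + 3/5 → 1
L = 2/5 + 3/5 + 1 = 2 bits/symbol.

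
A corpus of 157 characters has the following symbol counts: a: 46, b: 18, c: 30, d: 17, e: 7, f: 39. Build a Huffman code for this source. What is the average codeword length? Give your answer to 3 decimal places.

2.420 bits/symbol

Probabilities are the counts divided by 157.
Repeatedly combine the two least-probable nodes; the expected code length is the sum of the merged weights.
merge 7/157 + 17/157 → 24/157
merge 18/157 + 24/157 → 42/157
merge 30/157 + 39/157 → 69/157
merge 42/157 + 46/157 → 88/157
merge 69/157 + 88/157 → 1
L = 24/157 + 42/157 + 69/157 + 88/157 + 1 = 380/157 ≈ 2.420 bits/symbol.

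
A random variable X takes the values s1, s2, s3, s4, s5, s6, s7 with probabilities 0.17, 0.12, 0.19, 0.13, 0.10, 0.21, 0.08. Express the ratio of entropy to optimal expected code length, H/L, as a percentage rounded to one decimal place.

Entropy H = −Σ p log₂ p ≈ 2.7360 bits.
Huffman merges: 2/25+1/10→9/50; 3/25+13/100→1/4; 17/100+9/50→7/20; 19/100+21/100→2/5; 1/4+7/20→3/5; 2/5+3/5→1. L = 139/50 ≈ 2.7800.
Efficiency = H/L = 2.7360/2.7800 = 98.4%.

98.4%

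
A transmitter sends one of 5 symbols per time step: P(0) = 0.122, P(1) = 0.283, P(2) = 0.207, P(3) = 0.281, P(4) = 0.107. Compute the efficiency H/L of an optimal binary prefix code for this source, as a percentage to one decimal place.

Entropy H = −Σ p log₂ p ≈ 2.2156 bits.
Huffman merges: 107/1000+61/500→229/1000; 207/1000+229/1000→109/250; 281/1000+283/1000→141/250; 109/250+141/250→1. L = 2229/1000 ≈ 2.2290.
Efficiency = H/L = 2.2156/2.2290 = 99.4%.

99.4%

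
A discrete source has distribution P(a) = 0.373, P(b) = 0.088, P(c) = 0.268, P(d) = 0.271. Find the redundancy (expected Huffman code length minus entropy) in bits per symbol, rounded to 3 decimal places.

Entropy H = −Σ p log₂ p ≈ 1.8588 bits.
Huffman merges: 11/125+67/250→89/250; 271/1000+89/250→627/1000; 373/1000+627/1000→1. L = 1983/1000 ≈ 1.9830.
L − H = 1.9830 − 1.8588 = 0.124 bits.

0.124 bits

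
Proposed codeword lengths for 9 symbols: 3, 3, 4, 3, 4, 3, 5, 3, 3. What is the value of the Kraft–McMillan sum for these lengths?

With common denominator 2^5 = 32: Σ 2^(−ℓᵢ) = 4/32 + 4/32 + 2/32 + 4/32 + 2/32 + 4/32 + 1/32 + 4/32 + 4/32 = 29/32 = 0.90625.

0.90625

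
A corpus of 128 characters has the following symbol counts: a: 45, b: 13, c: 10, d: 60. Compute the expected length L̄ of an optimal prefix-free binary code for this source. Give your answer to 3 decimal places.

Probabilities are the counts divided by 128.
Repeatedly combine the two least-probable nodes; the expected code length is the sum of the merged weights.
merge 5/64 + 13/128 → 23/128
merge 23/128 + 45/128 → 17/32
merge 15/32 + 17/32 → 1
L = 23/128 + 17/32 + 1 = 219/128 ≈ 1.711 bits/symbol.

1.711 bits/symbol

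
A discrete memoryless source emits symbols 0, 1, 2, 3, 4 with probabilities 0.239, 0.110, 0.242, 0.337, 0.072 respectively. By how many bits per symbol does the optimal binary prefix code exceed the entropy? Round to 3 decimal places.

0.041 bits

Entropy H = −Σ p log₂ p ≈ 2.1413 bits.
Huffman merges: 9/125+11/100→91/500; 91/500+239/1000→421/1000; 121/500+337/1000→579/1000; 421/1000+579/1000→1. L = 1091/500 ≈ 2.1820.
L − H = 2.1820 − 2.1413 = 0.041 bits.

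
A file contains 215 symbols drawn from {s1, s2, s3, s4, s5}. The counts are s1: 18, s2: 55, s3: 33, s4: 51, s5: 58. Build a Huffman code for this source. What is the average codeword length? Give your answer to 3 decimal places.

Probabilities are the counts divided by 215.
Repeatedly combine the two least-probable nodes; the expected code length is the sum of the merged weights.
merge 18/215 + 33/215 → 51/215
merge 51/215 + 51/215 → 102/215
merge 11/43 + 58/215 → 113/215
merge 102/215 + 113/215 → 1
L = 51/215 + 102/215 + 113/215 + 1 = 481/215 ≈ 2.237 bits/symbol.

2.237 bits/symbol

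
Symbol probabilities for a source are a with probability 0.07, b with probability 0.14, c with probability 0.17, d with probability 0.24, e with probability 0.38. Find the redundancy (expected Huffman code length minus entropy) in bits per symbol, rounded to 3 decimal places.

0.085 bits

Entropy H = −Σ p log₂ p ≈ 2.1248 bits.
Huffman merges: 7/100+7/50→21/100; 17/100+21/100→19/50; 6/25+19/50→31/50; 19/50+31/50→1. L = 221/100 ≈ 2.2100.
L − H = 2.2100 − 2.1248 = 0.085 bits.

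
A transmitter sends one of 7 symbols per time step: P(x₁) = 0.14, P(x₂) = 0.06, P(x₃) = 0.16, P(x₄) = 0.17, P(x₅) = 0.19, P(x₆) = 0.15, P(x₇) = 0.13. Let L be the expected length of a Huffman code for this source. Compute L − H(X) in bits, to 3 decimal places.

0.063 bits

Entropy H = −Σ p log₂ p ≈ 2.7467 bits.
Huffman merges: 3/50+13/100→19/100; 7/50+3/20→29/100; 4/25+17/100→33/100; 19/100+19/100→19/50; 29/100+33/100→31/50; 19/50+31/50→1. L = 281/100 ≈ 2.8100.
L − H = 2.8100 − 2.7467 = 0.063 bits.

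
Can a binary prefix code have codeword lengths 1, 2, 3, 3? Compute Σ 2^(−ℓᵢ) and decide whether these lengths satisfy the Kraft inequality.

With common denominator 2^3 = 8: Σ 2^(−ℓᵢ) = 4/8 + 2/8 + 1/8 + 1/8 = 8/8 = 1.
Kraft's inequality requires Σ ≤ 1; here Σ = 1 ≤ 1, so such a prefix code exists.

1; yes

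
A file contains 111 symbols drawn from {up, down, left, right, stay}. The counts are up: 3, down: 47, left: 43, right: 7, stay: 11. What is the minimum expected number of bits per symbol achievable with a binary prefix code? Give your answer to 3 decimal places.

Probabilities are the counts divided by 111.
Repeatedly combine the two least-probable nodes; the expected code length is the sum of the merged weights.
merge 1/37 + 7/111 → 10/111
merge 10/111 + 11/111 → 7/37
merge 7/37 + 43/111 → 64/111
merge 47/111 + 64/111 → 1
L = 10/111 + 7/37 + 64/111 + 1 = 206/111 ≈ 1.856 bits/symbol.

1.856 bits/symbol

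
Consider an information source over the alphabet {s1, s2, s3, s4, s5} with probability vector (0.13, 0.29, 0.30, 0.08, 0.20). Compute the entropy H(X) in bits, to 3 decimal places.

2.178 bits

H = −Σ pᵢ log₂ pᵢ.
−0.13·log₂(0.13) = 0.3826
−0.29·log₂(0.29) = 0.5179
−0.30·log₂(0.30) = 0.5211
−0.08·log₂(0.08) = 0.2915
−0.20·log₂(0.20) = 0.4644
Sum ≈ 2.1775 → 2.178 bits.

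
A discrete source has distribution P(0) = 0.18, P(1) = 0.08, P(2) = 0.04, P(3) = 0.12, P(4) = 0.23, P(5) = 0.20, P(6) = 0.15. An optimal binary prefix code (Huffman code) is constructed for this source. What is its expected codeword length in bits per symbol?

Repeatedly combine the two least-probable nodes; the expected code length is the sum of the merged weights.
merge 1/25 + 2/25 → 3/25
merge 3/25 + 3/25 → 6/25
merge 3/20 + 9/50 → 33/100
merge 1/5 + 23/100 → 43/100
merge 6/25 + 33/100 → 57/100
merge 43/100 + 57/100 → 1
L = 3/25 + 6/25 + 33/100 + 43/100 + 57/100 + 1 = 269/100 = 2.69 bits/symbol.

2.69 bits/symbol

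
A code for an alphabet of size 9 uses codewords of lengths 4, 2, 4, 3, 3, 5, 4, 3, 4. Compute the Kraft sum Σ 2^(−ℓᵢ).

0.90625

With common denominator 2^5 = 32: Σ 2^(−ℓᵢ) = 2/32 + 8/32 + 2/32 + 4/32 + 4/32 + 1/32 + 2/32 + 4/32 + 2/32 = 29/32 = 0.90625.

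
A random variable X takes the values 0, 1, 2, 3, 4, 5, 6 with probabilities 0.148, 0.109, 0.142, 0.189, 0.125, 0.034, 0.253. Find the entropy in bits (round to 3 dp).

H = −Σ pᵢ log₂ pᵢ.
−0.148·log₂(0.148) = 0.4079
−0.109·log₂(0.109) = 0.3485
−0.142·log₂(0.142) = 0.3999
−0.189·log₂(0.189) = 0.4543
−0.125·log₂(0.125) = 0.3750
−0.034·log₂(0.034) = 0.1659
−0.253·log₂(0.253) = 0.5016
Sum ≈ 2.6531 → 2.653 bits.

2.653 bits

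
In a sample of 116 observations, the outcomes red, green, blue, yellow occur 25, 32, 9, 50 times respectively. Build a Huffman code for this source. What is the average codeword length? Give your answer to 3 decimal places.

Probabilities are the counts divided by 116.
Repeatedly combine the two least-probable nodes; the expected code length is the sum of the merged weights.
merge 9/116 + 25/116 → 17/58
merge 8/29 + 17/58 → 33/58
merge 25/58 + 33/58 → 1
L = 17/58 + 33/58 + 1 = 54/29 ≈ 1.862 bits/symbol.

1.862 bits/symbol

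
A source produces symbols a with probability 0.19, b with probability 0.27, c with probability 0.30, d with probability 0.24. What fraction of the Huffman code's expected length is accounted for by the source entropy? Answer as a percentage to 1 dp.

99.0%

Entropy H = −Σ p log₂ p ≈ 1.9805 bits.
Huffman merges: 19/100+6/25→43/100; 27/100+3/10→57/100; 43/100+57/100→1. L = 2 ≈ 2.0000.
Efficiency = H/L = 1.9805/2.0000 = 99.0%.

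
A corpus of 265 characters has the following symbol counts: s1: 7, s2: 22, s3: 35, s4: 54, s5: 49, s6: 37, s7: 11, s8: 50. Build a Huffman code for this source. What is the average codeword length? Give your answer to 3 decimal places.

2.826 bits/symbol

Probabilities are the counts divided by 265.
Repeatedly combine the two least-probable nodes; the expected code length is the sum of the merged weights.
merge 7/265 + 11/265 → 18/265
merge 18/265 + 22/265 → 8/53
merge 7/53 + 37/265 → 72/265
merge 8/53 + 49/265 → 89/265
merge 10/53 + 54/265 → 104/265
merge 72/265 + 89/265 → 161/265
merge 104/265 + 161/265 → 1
L = 18/265 + 8/53 + 72/265 + 89/265 + 104/265 + 161/265 + 1 = 749/265 ≈ 2.826 bits/symbol.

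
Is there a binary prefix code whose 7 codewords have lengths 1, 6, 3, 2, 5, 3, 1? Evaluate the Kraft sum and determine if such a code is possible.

1.546875; no

With common denominator 2^6 = 64: Σ 2^(−ℓᵢ) = 32/64 + 1/64 + 8/64 + 16/64 + 2/64 + 8/64 + 32/64 = 99/64 = 1.546875.
Kraft's inequality requires Σ ≤ 1; here Σ = 1.546875 > 1, so no such prefix code exists.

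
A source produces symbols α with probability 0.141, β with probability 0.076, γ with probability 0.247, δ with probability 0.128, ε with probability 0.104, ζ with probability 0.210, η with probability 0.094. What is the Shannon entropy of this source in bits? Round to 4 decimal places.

H = −Σ pᵢ log₂ pᵢ.
−0.141·log₂(0.141) = 0.3985
−0.076·log₂(0.076) = 0.2826
−0.247·log₂(0.247) = 0.4983
−0.128·log₂(0.128) = 0.3796
−0.104·log₂(0.104) = 0.3396
−0.210·log₂(0.210) = 0.4728
−0.094·log₂(0.094) = 0.3207
Sum ≈ 2.6920 → 2.6920 bits.

2.6920 bits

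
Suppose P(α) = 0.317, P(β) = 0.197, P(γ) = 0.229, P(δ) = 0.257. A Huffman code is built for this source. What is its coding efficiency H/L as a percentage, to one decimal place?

98.9%

Entropy H = −Σ p log₂ p ≈ 1.9779 bits.
Huffman merges: 197/1000+229/1000→213/500; 257/1000+317/1000→287/500; 213/500+287/500→1. L = 2 ≈ 2.0000.
Efficiency = H/L = 1.9779/2.0000 = 98.9%.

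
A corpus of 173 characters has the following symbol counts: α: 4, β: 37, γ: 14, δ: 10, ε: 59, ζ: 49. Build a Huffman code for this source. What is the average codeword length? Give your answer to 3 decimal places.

2.243 bits/symbol

Probabilities are the counts divided by 173.
Repeatedly combine the two least-probable nodes; the expected code length is the sum of the merged weights.
merge 4/173 + 10/173 → 14/173
merge 14/173 + 14/173 → 28/173
merge 28/173 + 37/173 → 65/173
merge 49/173 + 59/173 → 108/173
merge 65/173 + 108/173 → 1
L = 14/173 + 28/173 + 65/173 + 108/173 + 1 = 388/173 ≈ 2.243 bits/symbol.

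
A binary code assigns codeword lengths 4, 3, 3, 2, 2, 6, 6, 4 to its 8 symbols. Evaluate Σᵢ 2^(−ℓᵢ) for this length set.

With common denominator 2^6 = 64: Σ 2^(−ℓᵢ) = 4/64 + 8/64 + 8/64 + 16/64 + 16/64 + 1/64 + 1/64 + 4/64 = 58/64 = 0.90625.

0.90625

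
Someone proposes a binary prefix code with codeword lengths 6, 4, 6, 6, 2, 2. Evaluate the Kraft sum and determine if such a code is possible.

With common denominator 2^6 = 64: Σ 2^(−ℓᵢ) = 1/64 + 4/64 + 1/64 + 1/64 + 16/64 + 16/64 = 39/64 = 0.609375.
Kraft's inequality requires Σ ≤ 1; here Σ = 0.609375 ≤ 1, so such a prefix code exists.

0.609375; yes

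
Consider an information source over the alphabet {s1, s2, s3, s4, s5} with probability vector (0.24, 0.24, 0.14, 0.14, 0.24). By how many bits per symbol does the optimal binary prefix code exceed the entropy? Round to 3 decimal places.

0.003 bits

Entropy H = −Σ p log₂ p ≈ 2.2766 bits.
Huffman merges: 7/50+7/50→7/25; 6/25+6/25→12/25; 6/25+7/25→13/25; 12/25+13/25→1. L = 57/25 ≈ 2.2800.
L − H = 2.2800 − 2.2766 = 0.003 bits.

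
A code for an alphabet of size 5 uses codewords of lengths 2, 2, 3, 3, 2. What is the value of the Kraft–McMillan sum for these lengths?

With common denominator 2^3 = 8: Σ 2^(−ℓᵢ) = 2/8 + 2/8 + 1/8 + 1/8 + 2/8 = 8/8 = 1.

1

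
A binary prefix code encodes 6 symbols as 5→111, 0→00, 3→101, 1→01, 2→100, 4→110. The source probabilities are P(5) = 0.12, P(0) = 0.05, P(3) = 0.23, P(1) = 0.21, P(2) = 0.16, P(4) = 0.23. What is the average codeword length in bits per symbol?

L̄ = Σ pᵢ·ℓᵢ = 0.12·3 + 0.05·2 + 0.23·3 + 0.21·2 + 0.16·3 + 0.23·3 = 2.74 bits/symbol.

2.74 bits/symbol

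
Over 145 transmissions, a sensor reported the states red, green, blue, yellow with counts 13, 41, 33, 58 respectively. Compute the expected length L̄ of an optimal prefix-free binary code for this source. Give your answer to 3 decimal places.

1.917 bits/symbol

Probabilities are the counts divided by 145.
Repeatedly combine the two least-probable nodes; the expected code length is the sum of the merged weights.
merge 13/145 + 33/145 → 46/145
merge 41/145 + 46/145 → 3/5
merge 2/5 + 3/5 → 1
L = 46/145 + 3/5 + 1 = 278/145 ≈ 1.917 bits/symbol.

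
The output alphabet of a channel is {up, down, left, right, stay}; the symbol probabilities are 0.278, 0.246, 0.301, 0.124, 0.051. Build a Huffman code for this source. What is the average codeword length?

2.175 bits/symbol

Repeatedly combine the two least-probable nodes; the expected code length is the sum of the merged weights.
merge 51/1000 + 31/250 → 7/40
merge 7/40 + 123/500 → 421/1000
merge 139/500 + 301/1000 → 579/1000
merge 421/1000 + 579/1000 → 1
L = 7/40 + 421/1000 + 579/1000 + 1 = 87/40 = 2.175 bits/symbol.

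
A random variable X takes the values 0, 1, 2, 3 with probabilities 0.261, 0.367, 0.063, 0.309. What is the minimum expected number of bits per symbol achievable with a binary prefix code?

1.957 bits/symbol

Repeatedly combine the two least-probable nodes; the expected code length is the sum of the merged weights.
merge 63/1000 + 261/1000 → 81/250
merge 309/1000 + 81/250 → 633/1000
merge 367/1000 + 633/1000 → 1
L = 81/250 + 633/1000 + 1 = 1957/1000 = 1.957 bits/symbol.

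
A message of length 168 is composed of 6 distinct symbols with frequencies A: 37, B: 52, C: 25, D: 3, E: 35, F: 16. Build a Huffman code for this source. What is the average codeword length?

2.375 bits/symbol

Probabilities are the counts divided by 168.
Repeatedly combine the two least-probable nodes; the expected code length is the sum of the merged weights.
merge 1/56 + 2/21 → 19/168
merge 19/168 + 25/168 → 11/42
merge 5/24 + 37/168 → 3/7
merge 11/42 + 13/42 → 4/7
merge 3/7 + 4/7 → 1
L = 19/168 + 11/42 + 3/7 + 4/7 + 1 = 19/8 = 2.375 bits/symbol.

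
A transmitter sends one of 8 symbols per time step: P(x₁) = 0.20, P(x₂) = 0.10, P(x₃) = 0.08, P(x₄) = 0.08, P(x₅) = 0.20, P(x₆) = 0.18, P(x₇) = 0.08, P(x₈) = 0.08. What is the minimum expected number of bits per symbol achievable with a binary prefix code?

Repeatedly combine the two least-probable nodes; the expected code length is the sum of the merged weights.
merge 2/25 + 2/25 → 4/25
merge 2/25 + 2/25 → 4/25
merge 1/10 + 4/25 → 13/50
merge 4/25 + 9/50 → 17/50
merge 1/5 + 1/5 → 2/5
merge 13/50 + 17/50 → 3/5
merge 2/5 + 3/5 → 1
L = 4/25 + 4/25 + 13/50 + 17/50 + 2/5 + 3/5 + 1 = 73/25 = 2.92 bits/symbol.

2.92 bits/symbol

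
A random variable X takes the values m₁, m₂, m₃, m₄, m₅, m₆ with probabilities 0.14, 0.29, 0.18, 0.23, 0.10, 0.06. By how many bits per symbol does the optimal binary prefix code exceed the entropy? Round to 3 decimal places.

Entropy H = −Σ p log₂ p ≈ 2.4237 bits.
Huffman merges: 3/50+1/10→4/25; 7/50+4/25→3/10; 9/50+23/100→41/100; 29/100+3/10→59/100; 41/100+59/100→1. L = 123/50 ≈ 2.4600.
L − H = 2.4600 − 2.4237 = 0.036 bits.

0.036 bits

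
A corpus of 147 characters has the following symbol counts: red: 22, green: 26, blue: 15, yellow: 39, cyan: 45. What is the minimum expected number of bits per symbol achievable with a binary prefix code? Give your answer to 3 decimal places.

Probabilities are the counts divided by 147.
Repeatedly combine the two least-probable nodes; the expected code length is the sum of the merged weights.
merge 5/49 + 22/147 → 37/147
merge 26/147 + 37/147 → 3/7
merge 13/49 + 15/49 → 4/7
merge 3/7 + 4/7 → 1
L = 37/147 + 3/7 + 4/7 + 1 = 331/147 ≈ 2.252 bits/symbol.

2.252 bits/symbol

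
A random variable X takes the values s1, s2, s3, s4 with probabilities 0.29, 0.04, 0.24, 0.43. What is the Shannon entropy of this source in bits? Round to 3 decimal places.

H = −Σ pᵢ log₂ pᵢ.
−0.29·log₂(0.29) = 0.5179
−0.04·log₂(0.04) = 0.1858
−0.24·log₂(0.24) = 0.4941
−0.43·log₂(0.43) = 0.5236
Sum ≈ 1.7214 → 1.721 bits.

1.721 bits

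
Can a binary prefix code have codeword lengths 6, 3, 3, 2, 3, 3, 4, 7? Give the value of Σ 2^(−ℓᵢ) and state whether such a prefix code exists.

0.8359375; yes

With common denominator 2^7 = 128: Σ 2^(−ℓᵢ) = 2/128 + 16/128 + 16/128 + 32/128 + 16/128 + 16/128 + 8/128 + 1/128 = 107/128 = 0.8359375.
Kraft's inequality requires Σ ≤ 1; here Σ = 0.8359375 ≤ 1, so such a prefix code exists.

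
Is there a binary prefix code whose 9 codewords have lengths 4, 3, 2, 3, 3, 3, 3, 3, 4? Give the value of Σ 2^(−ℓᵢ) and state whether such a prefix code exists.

With common denominator 2^4 = 16: Σ 2^(−ℓᵢ) = 1/16 + 2/16 + 4/16 + 2/16 + 2/16 + 2/16 + 2/16 + 2/16 + 1/16 = 18/16 = 1.125.
Kraft's inequality requires Σ ≤ 1; here Σ = 1.125 > 1, so no such prefix code exists.

1.125; no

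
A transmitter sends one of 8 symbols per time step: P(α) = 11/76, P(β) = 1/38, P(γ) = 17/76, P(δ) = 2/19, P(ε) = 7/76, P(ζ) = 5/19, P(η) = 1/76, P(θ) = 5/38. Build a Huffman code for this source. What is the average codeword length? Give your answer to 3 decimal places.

2.684 bits/symbol

Repeatedly combine the two least-probable nodes; the expected code length is the sum of the merged weights.
merge 1/76 + 1/38 → 3/76
merge 3/76 + 7/76 → 5/38
merge 2/19 + 5/38 → 9/38
merge 5/38 + 11/76 → 21/76
merge 17/76 + 9/38 → 35/76
merge 5/19 + 21/76 → 41/76
merge 35/76 + 41/76 → 1
L = 3/76 + 5/38 + 9/38 + 21/76 + 35/76 + 41/76 + 1 = 51/19 ≈ 2.684 bits/symbol.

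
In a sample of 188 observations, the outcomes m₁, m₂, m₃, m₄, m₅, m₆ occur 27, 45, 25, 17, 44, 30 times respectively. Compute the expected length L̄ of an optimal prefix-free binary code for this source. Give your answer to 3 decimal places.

Probabilities are the counts divided by 188.
Repeatedly combine the two least-probable nodes; the expected code length is the sum of the merged weights.
merge 17/188 + 25/188 → 21/94
merge 27/188 + 15/94 → 57/188
merge 21/94 + 11/47 → 43/94
merge 45/188 + 57/188 → 51/94
merge 43/94 + 51/94 → 1
L = 21/94 + 57/188 + 43/94 + 51/94 + 1 = 475/188 ≈ 2.527 bits/symbol.

2.527 bits/symbol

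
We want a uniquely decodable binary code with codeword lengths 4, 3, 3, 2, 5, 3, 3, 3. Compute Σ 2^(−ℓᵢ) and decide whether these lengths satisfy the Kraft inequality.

0.96875; yes

With common denominator 2^5 = 32: Σ 2^(−ℓᵢ) = 2/32 + 4/32 + 4/32 + 8/32 + 1/32 + 4/32 + 4/32 + 4/32 = 31/32 = 0.96875.
Kraft's inequality requires Σ ≤ 1; here Σ = 0.96875 ≤ 1, so such a prefix code exists.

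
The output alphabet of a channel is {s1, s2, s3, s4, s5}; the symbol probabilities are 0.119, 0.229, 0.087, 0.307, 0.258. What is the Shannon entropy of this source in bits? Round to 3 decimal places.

2.186 bits

H = −Σ pᵢ log₂ pᵢ.
−0.119·log₂(0.119) = 0.3654
−0.229·log₂(0.229) = 0.4870
−0.087·log₂(0.087) = 0.3065
−0.307·log₂(0.307) = 0.5230
−0.258·log₂(0.258) = 0.5043
Sum ≈ 2.1862 → 2.186 bits.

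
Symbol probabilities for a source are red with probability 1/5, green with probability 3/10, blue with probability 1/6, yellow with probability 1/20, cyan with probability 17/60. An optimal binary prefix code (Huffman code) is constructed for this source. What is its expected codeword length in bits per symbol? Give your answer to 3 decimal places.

Repeatedly combine the two least-probable nodes; the expected code length is the sum of the merged weights.
merge 1/20 + 1/6 → 13/60
merge 1/5 + 13/60 → 5/12
merge 17/60 + 3/10 → 7/12
merge 5/12 + 7/12 → 1
L = 13/60 + 5/12 + 7/12 + 1 = 133/60 ≈ 2.217 bits/symbol.

2.217 bits/symbol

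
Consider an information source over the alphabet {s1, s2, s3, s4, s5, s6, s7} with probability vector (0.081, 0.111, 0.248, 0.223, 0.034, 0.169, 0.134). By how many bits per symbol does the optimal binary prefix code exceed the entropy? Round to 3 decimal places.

0.029 bits

Entropy H = −Σ p log₂ p ≈ 2.6153 bits.
Huffman merges: 17/500+81/1000→23/200; 111/1000+23/200→113/500; 67/500+169/1000→303/1000; 223/1000+113/500→449/1000; 31/125+303/1000→551/1000; 449/1000+551/1000→1. L = 661/250 ≈ 2.6440.
L − H = 2.6440 − 2.6153 = 0.029 bits.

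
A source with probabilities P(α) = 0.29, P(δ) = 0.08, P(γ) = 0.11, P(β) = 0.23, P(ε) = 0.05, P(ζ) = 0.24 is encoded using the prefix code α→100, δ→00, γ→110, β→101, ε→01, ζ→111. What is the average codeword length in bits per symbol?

L̄ = Σ pᵢ·ℓᵢ = 0.29·3 + 0.08·2 + 0.11·3 + 0.23·3 + 0.05·2 + 0.24·3 = 2.87 bits/symbol.

2.87 bits/symbol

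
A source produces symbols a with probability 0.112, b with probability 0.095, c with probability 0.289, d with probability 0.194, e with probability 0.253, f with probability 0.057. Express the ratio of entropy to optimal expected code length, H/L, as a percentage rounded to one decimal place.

98.9%

Entropy H = −Σ p log₂ p ≈ 2.3901 bits.
Huffman merges: 57/1000+19/200→19/125; 14/125+19/125→33/125; 97/500+253/1000→447/1000; 33/125+289/1000→553/1000; 447/1000+553/1000→1. L = 302/125 ≈ 2.4160.
Efficiency = H/L = 2.3901/2.4160 = 98.9%.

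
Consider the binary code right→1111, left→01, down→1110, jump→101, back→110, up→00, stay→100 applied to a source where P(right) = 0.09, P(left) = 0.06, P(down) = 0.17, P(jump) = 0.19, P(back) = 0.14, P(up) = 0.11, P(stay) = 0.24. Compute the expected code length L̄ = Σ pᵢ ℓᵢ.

L̄ = Σ pᵢ·ℓᵢ = 0.09·4 + 0.06·2 + 0.17·4 + 0.19·3 + 0.14·3 + 0.11·2 + 0.24·3 = 3.09 bits/symbol.

3.09 bits/symbol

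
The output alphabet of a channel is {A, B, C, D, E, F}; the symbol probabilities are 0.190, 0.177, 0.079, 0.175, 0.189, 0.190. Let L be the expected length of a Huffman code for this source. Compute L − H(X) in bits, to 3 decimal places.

0.084 bits

Entropy H = −Σ p log₂ p ≈ 2.5362 bits.
Huffman merges: 79/1000+7/40→127/500; 177/1000+189/1000→183/500; 19/100+19/100→19/50; 127/500+183/500→31/50; 19/50+31/50→1. L = 131/50 ≈ 2.6200.
L − H = 2.6200 − 2.5362 = 0.084 bits.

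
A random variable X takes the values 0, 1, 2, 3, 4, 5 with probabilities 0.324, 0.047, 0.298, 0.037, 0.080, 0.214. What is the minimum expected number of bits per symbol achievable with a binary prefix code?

2.248 bits/symbol

Repeatedly combine the two least-probable nodes; the expected code length is the sum of the merged weights.
merge 37/1000 + 47/1000 → 21/250
merge 2/25 + 21/250 → 41/250
merge 41/250 + 107/500 → 189/500
merge 149/500 + 81/250 → 311/500
merge 189/500 + 311/500 → 1
L = 21/250 + 41/250 + 189/500 + 311/500 + 1 = 281/125 = 2.248 bits/symbol.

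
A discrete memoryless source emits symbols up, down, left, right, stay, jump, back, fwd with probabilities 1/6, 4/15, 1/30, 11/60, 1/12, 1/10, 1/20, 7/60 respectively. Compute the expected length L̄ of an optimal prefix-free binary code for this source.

Repeatedly combine the two least-probable nodes; the expected code length is the sum of the merged weights.
merge 1/30 + 1/20 → 1/12
merge 1/12 + 1/12 → 1/6
merge 1/10 + 7/60 → 13/60
merge 1/6 + 1/6 → 1/3
merge 11/60 + 13/60 → 2/5
merge 4/15 + 1/3 → 3/5
merge 2/5 + 3/5 → 1
L = 1/12 + 1/6 + 13/60 + 1/3 + 2/5 + 3/5 + 1 = 14/5 = 2.8 bits/symbol.

2.8 bits/symbol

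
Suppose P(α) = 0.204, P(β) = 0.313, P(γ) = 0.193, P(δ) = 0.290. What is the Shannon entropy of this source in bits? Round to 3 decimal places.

H = −Σ pᵢ log₂ pᵢ.
−0.204·log₂(0.204) = 0.4678
−0.313·log₂(0.313) = 0.5245
−0.193·log₂(0.193) = 0.4581
−0.290·log₂(0.290) = 0.5179
Sum ≈ 1.9683 → 1.968 bits.

1.968 bits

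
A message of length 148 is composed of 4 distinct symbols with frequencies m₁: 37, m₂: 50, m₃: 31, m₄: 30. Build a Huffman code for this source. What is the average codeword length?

2 bits/symbol

Probabilities are the counts divided by 148.
Repeatedly combine the two least-probable nodes; the expected code length is the sum of the merged weights.
merge 15/74 + 31/148 → 61/148
merge 1/4 + 25/74 → 87/148
merge 61/148 + 87/148 → 1
L = 61/148 + 87/148 + 1 = 2 bits/symbol.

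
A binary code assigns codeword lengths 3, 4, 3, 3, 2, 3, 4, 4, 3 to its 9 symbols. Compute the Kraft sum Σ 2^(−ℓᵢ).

1.0625

With common denominator 2^4 = 16: Σ 2^(−ℓᵢ) = 2/16 + 1/16 + 2/16 + 2/16 + 4/16 + 2/16 + 1/16 + 1/16 + 2/16 = 17/16 = 1.0625.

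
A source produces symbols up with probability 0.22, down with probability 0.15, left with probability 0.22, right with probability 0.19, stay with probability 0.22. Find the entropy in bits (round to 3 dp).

2.307 bits

H = −Σ pᵢ log₂ pᵢ.
−0.22·log₂(0.22) = 0.4806
−0.15·log₂(0.15) = 0.4105
−0.22·log₂(0.22) = 0.4806
−0.19·log₂(0.19) = 0.4552
−0.22·log₂(0.22) = 0.4806
Sum ≈ 2.3075 → 2.307 bits.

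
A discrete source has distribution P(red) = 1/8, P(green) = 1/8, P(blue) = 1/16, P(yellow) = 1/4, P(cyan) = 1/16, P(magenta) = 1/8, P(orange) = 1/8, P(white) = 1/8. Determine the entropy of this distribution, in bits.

Each probability is a power of 1/2, so log₂(1/p) is an integer.
H = Σ p·log₂(1/p) = 1/8·3 + 1/8·3 + 1/16·4 + 1/4·2 + 1/16·4 + 1/8·3 + 1/8·3 + 1/8·3 = 2.875 bits.

2.875 bits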